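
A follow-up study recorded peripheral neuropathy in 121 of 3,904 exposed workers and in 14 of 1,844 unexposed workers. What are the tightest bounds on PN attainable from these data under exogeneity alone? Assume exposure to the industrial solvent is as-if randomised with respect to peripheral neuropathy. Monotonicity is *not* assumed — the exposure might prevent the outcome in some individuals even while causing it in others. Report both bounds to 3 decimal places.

p₁ = P(outcome | exposed) = 121/3904 = 0.030994
p₀ = P(outcome | unexposed) = 14/1844 = 0.0075922
Under exogeneity alone the bounds on PN are max{0,(p₁−p₀)/p₁} ≤ PN ≤ min{1,(1−p₀)/p₁}.
  lower = (p₁ − p₀)/p₁ = 0.023402 / 0.030994 ≈ 0.7550
  upper = min{1, (1 − p₀)/p₁} = 0.99241 / 0.030994 ≈ 32.0195 → capped at 1

0.755 ≤ PN ≤ 1.000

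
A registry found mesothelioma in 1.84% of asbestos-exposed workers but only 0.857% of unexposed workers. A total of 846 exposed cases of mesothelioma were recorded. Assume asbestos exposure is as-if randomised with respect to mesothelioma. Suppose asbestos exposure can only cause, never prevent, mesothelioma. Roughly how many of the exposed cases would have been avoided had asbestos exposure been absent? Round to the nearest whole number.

about 452 cases

p₁ = 0.0184, p₀ = 0.00857.
PN = (p₁ − p₀)/p₁ = (0.0184 − 0.00857) / 0.0184 ≈ 0.53424.
Attributable cases ≈ PN × (exposed cases) = 0.53424 × 846 ≈ 451.97.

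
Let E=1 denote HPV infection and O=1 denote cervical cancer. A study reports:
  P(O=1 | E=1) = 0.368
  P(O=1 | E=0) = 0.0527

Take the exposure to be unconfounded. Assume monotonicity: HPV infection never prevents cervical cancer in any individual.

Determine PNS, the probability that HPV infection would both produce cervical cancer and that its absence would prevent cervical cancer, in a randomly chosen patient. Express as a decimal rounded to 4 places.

Let p₁ = 0.368, p₀ = 0.0527.
Under exogeneity and monotonicity, PNS = p₁ − p₀.
PNS = 0.368 − 0.0527 = 0.3153

PNS ≈ 0.3153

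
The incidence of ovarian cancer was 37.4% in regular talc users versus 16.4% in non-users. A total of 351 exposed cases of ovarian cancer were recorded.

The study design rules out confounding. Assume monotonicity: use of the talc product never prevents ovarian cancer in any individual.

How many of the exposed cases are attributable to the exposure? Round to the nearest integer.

about 197 cases

p₁ = 0.374, p₀ = 0.164.
PN = (p₁ − p₀)/p₁ = (0.374 − 0.164) / 0.374 ≈ 0.56150.
Attributable cases ≈ PN × (exposed cases) = 0.56150 × 351 ≈ 197.09.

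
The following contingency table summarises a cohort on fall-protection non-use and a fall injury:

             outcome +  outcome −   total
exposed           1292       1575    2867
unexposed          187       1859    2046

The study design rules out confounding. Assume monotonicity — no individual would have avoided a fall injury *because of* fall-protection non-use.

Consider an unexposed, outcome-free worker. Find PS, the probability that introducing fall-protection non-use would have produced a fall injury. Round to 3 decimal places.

p₁ = P(outcome | exposed) = 1292/2867 = 0.45065
p₀ = P(outcome | unexposed) = 187/2046 = 0.091398
Under exogeneity and monotonicity, PS = (p₁ − p₀) / (1 − p₀).
PS = (0.45065 − 0.091398) / (1 − 0.091398) = 0.35925 / 0.9086 ≈ 0.3954

PS ≈ 0.395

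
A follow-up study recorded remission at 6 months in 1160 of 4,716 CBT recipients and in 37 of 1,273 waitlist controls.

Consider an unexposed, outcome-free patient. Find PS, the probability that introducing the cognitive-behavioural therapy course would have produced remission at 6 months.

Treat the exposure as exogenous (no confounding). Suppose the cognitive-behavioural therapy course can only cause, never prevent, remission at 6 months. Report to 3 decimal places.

p₁ = P(outcome | exposed) = 1160/4716 = 0.24597
p₀ = P(outcome | unexposed) = 37/1273 = 0.029065
Under exogeneity and monotonicity, PS = (p₁ − p₀) / (1 − p₀).
PS = (0.24597 − 0.029065) / (1 − 0.029065) = 0.21691 / 0.97093 ≈ 0.2234

PS ≈ 0.223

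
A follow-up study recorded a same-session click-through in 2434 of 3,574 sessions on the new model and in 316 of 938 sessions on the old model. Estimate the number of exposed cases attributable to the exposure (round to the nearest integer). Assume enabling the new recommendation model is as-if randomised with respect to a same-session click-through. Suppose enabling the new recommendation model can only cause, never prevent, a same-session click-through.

p₁ = P(outcome | exposed) = 2434/3574 = 0.68103
p₀ = P(outcome | unexposed) = 316/938 = 0.33689
PN = (p₁ − p₀)/p₁ = (0.68103 − 0.33689) / 0.68103 ≈ 0.50533.
Attributable cases ≈ PN × (exposed cases) = 0.50533 × 2434 ≈ 1229.97.

about 1230 cases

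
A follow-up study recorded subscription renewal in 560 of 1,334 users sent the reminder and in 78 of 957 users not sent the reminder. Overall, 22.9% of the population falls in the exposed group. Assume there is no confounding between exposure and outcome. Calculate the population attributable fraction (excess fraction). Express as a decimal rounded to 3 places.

p₁ = P(outcome | exposed) = 560/1334 = 0.41979
p₀ = P(outcome | unexposed) = 78/957 = 0.081505
Overall risk P(Y=1) = π·p₁ + (1−π)·p₀ = 0.229×0.41979 + 0.771×0.081505 = 0.15897.
Under exogeneity, PAF = [P(Y=1) − p₀] / P(Y=1).
PAF = (0.15897 − 0.081505) / 0.15897 ≈ 0.4873

PAF ≈ 0.487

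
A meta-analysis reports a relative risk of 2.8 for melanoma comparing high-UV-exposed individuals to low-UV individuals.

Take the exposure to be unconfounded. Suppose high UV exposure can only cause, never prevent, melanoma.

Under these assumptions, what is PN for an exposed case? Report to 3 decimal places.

Under exogeneity and monotonicity, PN = (RR − 1) / RR = 1 − 1/RR.
PN = (2.8 − 1) / 2.8 = 1.8 / 2.8 ≈ 0.6429

PN ≈ 0.643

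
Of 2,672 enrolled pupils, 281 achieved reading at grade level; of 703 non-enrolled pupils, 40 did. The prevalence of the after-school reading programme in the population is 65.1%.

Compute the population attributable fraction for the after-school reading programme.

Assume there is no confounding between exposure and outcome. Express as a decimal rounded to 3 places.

PAF ≈ 0.356

p₁ = P(outcome | exposed) = 281/2672 = 0.10516
p₀ = P(outcome | unexposed) = 40/703 = 0.056899
Overall risk P(Y=1) = π·p₁ + (1−π)·p₀ = 0.651×0.10516 + 0.349×0.056899 = 0.08832.
Under exogeneity, PAF = [P(Y=1) − p₀] / P(Y=1).
PAF = (0.08832 − 0.056899) / 0.08832 ≈ 0.3558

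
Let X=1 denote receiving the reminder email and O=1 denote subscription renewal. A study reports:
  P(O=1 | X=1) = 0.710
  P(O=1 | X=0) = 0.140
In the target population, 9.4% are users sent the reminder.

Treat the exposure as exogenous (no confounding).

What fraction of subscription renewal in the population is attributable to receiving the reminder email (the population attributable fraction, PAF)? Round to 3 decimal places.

Let p₁ = 0.71, p₀ = 0.14.
Overall risk P(Y=1) = π·p₁ + (1−π)·p₀ = 0.094×0.71 + 0.906×0.14 = 0.19358.
Under exogeneity, PAF = [P(Y=1) − p₀] / P(Y=1).
PAF = (0.19358 − 0.14) / 0.19358 ≈ 0.2768

PAF ≈ 0.277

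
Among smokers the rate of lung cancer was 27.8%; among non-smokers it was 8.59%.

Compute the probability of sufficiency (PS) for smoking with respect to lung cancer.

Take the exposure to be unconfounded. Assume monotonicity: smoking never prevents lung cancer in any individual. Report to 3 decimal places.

p₁ = 0.278, p₀ = 0.0859.
Under exogeneity and monotonicity, PS = (p₁ − p₀) / (1 − p₀).
PS = (0.278 − 0.0859) / (1 − 0.0859) = 0.1921 / 0.9141 ≈ 0.2102

PS ≈ 0.210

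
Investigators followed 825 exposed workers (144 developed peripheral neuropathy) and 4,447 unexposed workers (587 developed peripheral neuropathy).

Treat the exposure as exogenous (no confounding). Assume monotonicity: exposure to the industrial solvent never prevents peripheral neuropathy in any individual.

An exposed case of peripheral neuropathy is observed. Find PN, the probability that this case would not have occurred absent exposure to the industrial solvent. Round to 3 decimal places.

p₁ = P(outcome | exposed) = 144/825 = 0.17455
p₀ = P(outcome | unexposed) = 587/4447 = 0.132
Under exogeneity and monotonicity, PN = (p₁ − p₀) / p₁.
PN = (0.17455 − 0.132) / 0.17455 = 0.042546 / 0.17455 ≈ 0.2438

PN ≈ 0.244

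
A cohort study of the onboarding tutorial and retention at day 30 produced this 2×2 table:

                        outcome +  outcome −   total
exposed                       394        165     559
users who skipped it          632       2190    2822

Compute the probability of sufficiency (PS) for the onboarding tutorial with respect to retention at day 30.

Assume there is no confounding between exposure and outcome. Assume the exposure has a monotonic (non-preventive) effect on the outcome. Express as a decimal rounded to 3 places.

p₁ = P(outcome | exposed) = 394/559 = 0.70483
p₀ = P(outcome | unexposed) = 632/2822 = 0.22395
Under exogeneity and monotonicity, PS = (p₁ − p₀) / (1 − p₀).
PS = (0.70483 − 0.22395) / (1 − 0.22395) = 0.48088 / 0.77605 ≈ 0.6196

PS ≈ 0.620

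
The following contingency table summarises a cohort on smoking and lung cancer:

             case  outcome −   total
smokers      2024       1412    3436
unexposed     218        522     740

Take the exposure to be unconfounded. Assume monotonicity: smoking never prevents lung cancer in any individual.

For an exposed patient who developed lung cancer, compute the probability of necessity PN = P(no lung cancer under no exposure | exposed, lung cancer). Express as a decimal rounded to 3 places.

p₁ = P(outcome | exposed) = 2024/3436 = 0.58906
p₀ = P(outcome | unexposed) = 218/740 = 0.29459
Under exogeneity and monotonicity, PN = (p₁ − p₀)/p₁.
PN = (0.58906 − 0.29459) / 0.58906 ≈ 0.4999

PN ≈ 0.500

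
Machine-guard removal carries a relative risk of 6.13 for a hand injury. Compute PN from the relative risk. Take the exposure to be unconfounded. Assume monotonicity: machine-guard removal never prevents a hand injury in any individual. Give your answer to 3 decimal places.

PN ≈ 0.837

Under exogeneity and monotonicity, PN = (RR − 1) / RR = 1 − 1/RR.
PN = (6.13 − 1) / 6.13 = 5.13 / 6.13 ≈ 0.8369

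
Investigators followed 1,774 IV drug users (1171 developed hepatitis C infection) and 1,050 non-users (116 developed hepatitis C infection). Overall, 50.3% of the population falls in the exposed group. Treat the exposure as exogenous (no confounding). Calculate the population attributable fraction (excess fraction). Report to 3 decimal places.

p₁ = P(outcome | exposed) = 1171/1774 = 0.66009
p₀ = P(outcome | unexposed) = 116/1050 = 0.11048
Overall risk P(Y=1) = π·p₁ + (1−π)·p₀ = 0.503×0.66009 + 0.497×0.11048 = 0.38693.
Under exogeneity, PAF = [P(Y=1) − p₀] / P(Y=1).
PAF = (0.38693 − 0.11048) / 0.38693 ≈ 0.7145

PAF ≈ 0.714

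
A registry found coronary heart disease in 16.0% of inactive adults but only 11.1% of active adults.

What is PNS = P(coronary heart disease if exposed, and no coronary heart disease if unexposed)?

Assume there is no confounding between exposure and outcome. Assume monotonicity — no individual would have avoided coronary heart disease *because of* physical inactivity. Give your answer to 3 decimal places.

p₁ = 0.16, p₀ = 0.111.
Under exogeneity and monotonicity, PNS = p₁ − p₀.
PNS = 0.16 − 0.111 = 0.049

PNS ≈ 0.049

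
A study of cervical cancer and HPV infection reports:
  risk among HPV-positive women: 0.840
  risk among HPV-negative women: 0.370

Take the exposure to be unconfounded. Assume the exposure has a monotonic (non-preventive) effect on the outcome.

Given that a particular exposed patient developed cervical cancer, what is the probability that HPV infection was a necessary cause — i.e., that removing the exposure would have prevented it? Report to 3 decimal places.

Let p₁ = 0.84, p₀ = 0.37.
Under exogeneity and monotonicity, PN = (p₁ − p₀) / p₁.
PN = (0.84 − 0.37) / 0.84 = 0.47 / 0.84 ≈ 0.5595

PN ≈ 0.560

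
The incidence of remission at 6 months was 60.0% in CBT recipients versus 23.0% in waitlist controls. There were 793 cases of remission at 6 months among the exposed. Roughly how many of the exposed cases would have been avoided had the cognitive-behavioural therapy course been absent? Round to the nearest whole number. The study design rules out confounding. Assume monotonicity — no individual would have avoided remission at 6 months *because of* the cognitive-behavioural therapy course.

p₁ = 0.6, p₀ = 0.23.
PN = (p₁ − p₀)/p₁ = (0.6 − 0.23) / 0.6 ≈ 0.61667.
Attributable cases ≈ PN × (exposed cases) = 0.61667 × 793 ≈ 489.02.

about 489 cases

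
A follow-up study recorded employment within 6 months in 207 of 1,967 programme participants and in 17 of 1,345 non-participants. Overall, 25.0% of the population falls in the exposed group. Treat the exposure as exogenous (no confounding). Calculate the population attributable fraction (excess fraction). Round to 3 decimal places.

PAF ≈ 0.647

p₁ = P(outcome | exposed) = 207/1967 = 0.10524
p₀ = P(outcome | unexposed) = 17/1345 = 0.012639
Overall risk P(Y=1) = π·p₁ + (1−π)·p₀ = 0.25×0.10524 + 0.75×0.012639 = 0.035789.
Under exogeneity, PAF = [P(Y=1) − p₀] / P(Y=1).
PAF = (0.035789 − 0.012639) / 0.035789 ≈ 0.6468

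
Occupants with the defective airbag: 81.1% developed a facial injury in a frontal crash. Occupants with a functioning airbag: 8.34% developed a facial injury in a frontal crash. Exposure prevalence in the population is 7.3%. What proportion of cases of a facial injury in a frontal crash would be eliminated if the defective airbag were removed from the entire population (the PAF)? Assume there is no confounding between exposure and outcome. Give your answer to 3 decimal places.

p₁ = 0.811, p₀ = 0.0834.
Overall risk P(Y=1) = π·p₁ + (1−π)·p₀ = 0.073×0.811 + 0.927×0.0834 = 0.13651.
Under exogeneity, PAF = [P(Y=1) − p₀] / P(Y=1).
PAF = (0.13651 − 0.0834) / 0.13651 ≈ 0.3891

PAF ≈ 0.389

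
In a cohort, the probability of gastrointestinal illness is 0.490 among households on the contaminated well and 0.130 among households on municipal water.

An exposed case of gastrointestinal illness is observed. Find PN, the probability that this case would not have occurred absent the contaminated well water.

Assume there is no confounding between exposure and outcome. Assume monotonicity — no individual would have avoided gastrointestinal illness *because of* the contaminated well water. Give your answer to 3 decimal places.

PN ≈ 0.735

Let p₁ = 0.49, p₀ = 0.13.
Under exogeneity and monotonicity, PN = (p₁ − p₀) / p₁.
PN = (0.49 − 0.13) / 0.49 = 0.36 / 0.49 ≈ 0.7347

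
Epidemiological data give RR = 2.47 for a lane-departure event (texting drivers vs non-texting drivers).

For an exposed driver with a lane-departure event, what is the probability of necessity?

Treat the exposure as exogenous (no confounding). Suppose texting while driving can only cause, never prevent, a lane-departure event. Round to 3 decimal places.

PN ≈ 0.595

Under exogeneity and monotonicity, PN = (RR − 1) / RR = 1 − 1/RR.
PN = (2.47 − 1) / 2.47 = 1.47 / 2.47 ≈ 0.5951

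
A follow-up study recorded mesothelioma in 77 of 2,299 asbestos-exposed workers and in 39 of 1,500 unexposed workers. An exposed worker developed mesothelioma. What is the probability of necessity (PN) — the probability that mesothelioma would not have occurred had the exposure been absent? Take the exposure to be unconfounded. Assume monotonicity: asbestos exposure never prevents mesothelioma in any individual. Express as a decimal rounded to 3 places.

PN ≈ 0.224

p₁ = P(outcome | exposed) = 77/2299 = 0.033493
p₀ = P(outcome | unexposed) = 39/1500 = 0.026
Under exogeneity and monotonicity, PN = (p₁ − p₀) / p₁.
PN = (0.033493 − 0.026) / 0.033493 = 0.0074928 / 0.033493 ≈ 0.2237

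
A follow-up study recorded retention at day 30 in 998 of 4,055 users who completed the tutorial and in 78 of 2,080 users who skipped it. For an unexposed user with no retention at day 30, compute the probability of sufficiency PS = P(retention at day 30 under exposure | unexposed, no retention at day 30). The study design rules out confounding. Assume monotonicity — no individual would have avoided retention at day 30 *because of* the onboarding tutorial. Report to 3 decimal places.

p₁ = P(outcome | exposed) = 998/4055 = 0.24612
p₀ = P(outcome | unexposed) = 78/2080 = 0.0375
Under exogeneity and monotonicity, PS = (p₁ − p₀) / (1 − p₀).
PS = (0.24612 − 0.0375) / (1 − 0.0375) = 0.20862 / 0.9625 ≈ 0.2167

PS ≈ 0.217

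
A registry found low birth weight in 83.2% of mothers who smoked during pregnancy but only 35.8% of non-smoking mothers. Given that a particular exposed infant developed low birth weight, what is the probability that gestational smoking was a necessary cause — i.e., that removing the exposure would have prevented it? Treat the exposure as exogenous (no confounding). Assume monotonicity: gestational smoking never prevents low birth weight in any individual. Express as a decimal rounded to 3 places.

PN ≈ 0.570

p₁ = 0.832, p₀ = 0.358.
Under exogeneity and monotonicity, PN = (p₁ − p₀) / p₁.
PN = (0.832 − 0.358) / 0.832 = 0.474 / 0.832 ≈ 0.5697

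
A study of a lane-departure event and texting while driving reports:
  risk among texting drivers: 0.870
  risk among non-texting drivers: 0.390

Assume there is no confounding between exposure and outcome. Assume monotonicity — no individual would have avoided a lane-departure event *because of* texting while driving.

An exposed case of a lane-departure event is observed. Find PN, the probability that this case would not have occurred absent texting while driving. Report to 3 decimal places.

PN ≈ 0.552

Let p₁ = 0.87, p₀ = 0.39.
Under exogeneity and monotonicity, PN = (p₁ − p₀) / p₁.
PN = (0.87 − 0.39) / 0.87 = 0.48 / 0.87 ≈ 0.5517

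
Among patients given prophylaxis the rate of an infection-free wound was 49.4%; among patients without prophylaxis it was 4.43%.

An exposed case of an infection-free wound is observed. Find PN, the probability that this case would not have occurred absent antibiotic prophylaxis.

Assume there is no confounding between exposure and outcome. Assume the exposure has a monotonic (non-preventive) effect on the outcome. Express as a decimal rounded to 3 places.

p₁ = 0.494, p₀ = 0.0443.
Under exogeneity and monotonicity, PN = (p₁ − p₀) / p₁.
PN = (0.494 − 0.0443) / 0.494 = 0.4497 / 0.494 ≈ 0.9103

PN ≈ 0.910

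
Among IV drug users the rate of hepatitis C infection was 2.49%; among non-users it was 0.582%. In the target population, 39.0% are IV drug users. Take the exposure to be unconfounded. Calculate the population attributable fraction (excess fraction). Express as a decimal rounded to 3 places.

p₁ = 0.0249, p₀ = 0.00582.
Overall risk P(Y=1) = π·p₁ + (1−π)·p₀ = 0.39×0.0249 + 0.61×0.00582 = 0.013261.
Under exogeneity, PAF = [P(Y=1) − p₀] / P(Y=1).
PAF = (0.013261 − 0.00582) / 0.013261 ≈ 0.5611

PAF ≈ 0.561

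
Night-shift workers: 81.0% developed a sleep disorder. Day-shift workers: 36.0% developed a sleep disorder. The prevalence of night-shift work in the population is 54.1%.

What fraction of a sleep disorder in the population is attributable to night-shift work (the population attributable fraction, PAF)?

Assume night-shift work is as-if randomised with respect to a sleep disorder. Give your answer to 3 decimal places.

PAF ≈ 0.403

p₁ = 0.81, p₀ = 0.36.
Overall risk P(Y=1) = π·p₁ + (1−π)·p₀ = 0.541×0.81 + 0.459×0.36 = 0.60345.
Under exogeneity, PAF = [P(Y=1) − p₀] / P(Y=1).
PAF = (0.60345 − 0.36) / 0.60345 ≈ 0.4034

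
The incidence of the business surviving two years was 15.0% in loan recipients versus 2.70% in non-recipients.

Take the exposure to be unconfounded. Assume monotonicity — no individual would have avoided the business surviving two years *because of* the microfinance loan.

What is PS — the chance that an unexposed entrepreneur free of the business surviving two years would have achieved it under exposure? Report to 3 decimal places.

PS ≈ 0.126

p₁ = 0.15, p₀ = 0.027.
Under exogeneity and monotonicity, PS = (p₁ − p₀) / (1 − p₀).
PS = (0.15 − 0.027) / (1 − 0.027) = 0.123 / 0.973 ≈ 0.1264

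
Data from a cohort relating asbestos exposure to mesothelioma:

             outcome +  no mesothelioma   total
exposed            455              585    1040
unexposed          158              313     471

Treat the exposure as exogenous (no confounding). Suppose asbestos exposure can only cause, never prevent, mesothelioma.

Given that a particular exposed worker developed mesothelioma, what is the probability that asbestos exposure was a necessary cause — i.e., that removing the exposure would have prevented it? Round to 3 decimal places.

p₁ = P(outcome | exposed) = 455/1040 = 0.4375
p₀ = P(outcome | unexposed) = 158/471 = 0.33546
Under exogeneity and monotonicity, PN = (p₁ − p₀)/p₁.
PN = (0.4375 − 0.33546) / 0.4375 ≈ 0.2332

PN ≈ 0.233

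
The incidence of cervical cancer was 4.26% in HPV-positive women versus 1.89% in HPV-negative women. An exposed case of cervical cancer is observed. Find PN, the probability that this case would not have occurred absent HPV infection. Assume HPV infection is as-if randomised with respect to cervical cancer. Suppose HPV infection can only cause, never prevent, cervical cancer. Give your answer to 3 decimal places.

PN ≈ 0.556

p₁ = 0.0426, p₀ = 0.0189.
Under exogeneity and monotonicity, PN = (p₁ − p₀) / p₁.
PN = (0.0426 − 0.0189) / 0.0426 = 0.0237 / 0.0426 ≈ 0.5563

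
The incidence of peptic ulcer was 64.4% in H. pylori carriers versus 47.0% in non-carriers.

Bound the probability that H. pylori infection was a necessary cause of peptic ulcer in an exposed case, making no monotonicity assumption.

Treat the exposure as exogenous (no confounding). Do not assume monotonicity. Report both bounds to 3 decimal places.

p₁ = 0.644, p₀ = 0.47.
Under exogeneity alone the bounds on PN are max{0,(p₁−p₀)/p₁} ≤ PN ≤ min{1,(1−p₀)/p₁}.
  lower = (p₁ − p₀)/p₁ = 0.174 / 0.644 ≈ 0.2702
  upper = min{1, (1 − p₀)/p₁} = 0.53 / 0.644 ≈ 0.8230

0.270 ≤ PN ≤ 0.823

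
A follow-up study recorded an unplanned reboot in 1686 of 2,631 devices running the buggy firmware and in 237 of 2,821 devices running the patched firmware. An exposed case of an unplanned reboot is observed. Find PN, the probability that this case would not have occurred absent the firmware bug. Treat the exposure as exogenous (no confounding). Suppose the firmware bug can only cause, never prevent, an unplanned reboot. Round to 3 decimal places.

p₁ = P(outcome | exposed) = 1686/2631 = 0.64082
p₀ = P(outcome | unexposed) = 237/2821 = 0.084013
Under exogeneity and monotonicity, PN = (p₁ − p₀) / p₁.
PN = (0.64082 − 0.084013) / 0.64082 = 0.55681 / 0.64082 ≈ 0.8689

PN ≈ 0.869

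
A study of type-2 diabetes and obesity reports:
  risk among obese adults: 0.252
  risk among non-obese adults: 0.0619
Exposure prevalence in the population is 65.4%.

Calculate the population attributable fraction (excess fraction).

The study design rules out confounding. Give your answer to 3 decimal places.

PAF ≈ 0.668

Let p₁ = 0.252, p₀ = 0.0619.
Overall risk P(Y=1) = π·p₁ + (1−π)·p₀ = 0.654×0.252 + 0.346×0.0619 = 0.18623.
Under exogeneity, PAF = [P(Y=1) − p₀] / P(Y=1).
PAF = (0.18623 − 0.0619) / 0.18623 ≈ 0.6676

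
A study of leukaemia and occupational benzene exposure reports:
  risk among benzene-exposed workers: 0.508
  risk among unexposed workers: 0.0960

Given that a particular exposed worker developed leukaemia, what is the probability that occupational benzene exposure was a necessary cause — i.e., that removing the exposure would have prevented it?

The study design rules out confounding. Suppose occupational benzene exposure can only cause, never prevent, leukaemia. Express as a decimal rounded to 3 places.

Let p₁ = 0.508, p₀ = 0.096.
Under exogeneity and monotonicity, PN = (p₁ − p₀) / p₁.
PN = (0.508 − 0.096) / 0.508 = 0.412 / 0.508 ≈ 0.8110

PN ≈ 0.811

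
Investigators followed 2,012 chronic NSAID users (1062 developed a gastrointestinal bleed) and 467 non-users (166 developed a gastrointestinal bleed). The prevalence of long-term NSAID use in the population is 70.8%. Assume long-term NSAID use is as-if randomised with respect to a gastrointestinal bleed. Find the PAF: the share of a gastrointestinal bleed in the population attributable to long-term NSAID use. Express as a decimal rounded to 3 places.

PAF ≈ 0.256

p₁ = P(outcome | exposed) = 1062/2012 = 0.52783
p₀ = P(outcome | unexposed) = 166/467 = 0.35546
Overall risk P(Y=1) = π·p₁ + (1−π)·p₀ = 0.708×0.52783 + 0.292×0.35546 = 0.4775.
Under exogeneity, PAF = [P(Y=1) − p₀] / P(Y=1).
PAF = (0.4775 − 0.35546) / 0.4775 ≈ 0.2556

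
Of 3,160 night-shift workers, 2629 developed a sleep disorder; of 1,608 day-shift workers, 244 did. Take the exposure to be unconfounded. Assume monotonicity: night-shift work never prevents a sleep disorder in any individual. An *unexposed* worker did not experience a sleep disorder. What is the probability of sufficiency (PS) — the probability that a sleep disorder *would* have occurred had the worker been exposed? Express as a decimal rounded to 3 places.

PS ≈ 0.802

p₁ = P(outcome | exposed) = 2629/3160 = 0.83196
p₀ = P(outcome | unexposed) = 244/1608 = 0.15174
Under exogeneity and monotonicity, PS = (p₁ − p₀) / (1 − p₀).
PS = (0.83196 − 0.15174) / (1 − 0.15174) = 0.68022 / 0.84826 ≈ 0.8019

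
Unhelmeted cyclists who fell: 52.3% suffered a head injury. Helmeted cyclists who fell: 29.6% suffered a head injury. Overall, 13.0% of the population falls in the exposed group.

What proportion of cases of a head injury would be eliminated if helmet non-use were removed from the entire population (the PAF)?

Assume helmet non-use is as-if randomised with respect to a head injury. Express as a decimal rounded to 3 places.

p₁ = 0.523, p₀ = 0.296.
Overall risk P(Y=1) = π·p₁ + (1−π)·p₀ = 0.13×0.523 + 0.87×0.296 = 0.32551.
Under exogeneity, PAF = [P(Y=1) − p₀] / P(Y=1).
PAF = (0.32551 − 0.296) / 0.32551 ≈ 0.0907

PAF ≈ 0.091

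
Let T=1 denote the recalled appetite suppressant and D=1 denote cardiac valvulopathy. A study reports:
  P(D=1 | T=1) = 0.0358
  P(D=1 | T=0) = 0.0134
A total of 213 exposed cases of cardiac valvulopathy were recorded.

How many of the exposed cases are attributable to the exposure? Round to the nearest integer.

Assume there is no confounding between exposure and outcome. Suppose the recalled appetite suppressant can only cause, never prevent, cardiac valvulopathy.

Let p₁ = 0.0358, p₀ = 0.0134.
PN = (p₁ − p₀)/p₁ = (0.0358 − 0.0134) / 0.0358 ≈ 0.62570.
Attributable cases ≈ PN × (exposed cases) = 0.62570 × 213 ≈ 133.27.

about 133 cases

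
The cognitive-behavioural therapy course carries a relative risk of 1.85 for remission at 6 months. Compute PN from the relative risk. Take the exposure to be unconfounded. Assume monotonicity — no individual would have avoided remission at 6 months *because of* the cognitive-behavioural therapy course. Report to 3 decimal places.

Under exogeneity and monotonicity, PN = (RR − 1) / RR = 1 − 1/RR.
PN = (1.85 − 1) / 1.85 = 0.85 / 1.85 ≈ 0.4595

PN ≈ 0.459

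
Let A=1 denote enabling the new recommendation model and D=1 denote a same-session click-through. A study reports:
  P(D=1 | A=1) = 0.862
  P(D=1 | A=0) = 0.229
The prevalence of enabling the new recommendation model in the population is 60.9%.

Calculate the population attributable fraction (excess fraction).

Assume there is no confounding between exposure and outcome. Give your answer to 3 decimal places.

PAF ≈ 0.627

Let p₁ = 0.862, p₀ = 0.229.
Overall risk P(Y=1) = π·p₁ + (1−π)·p₀ = 0.609×0.862 + 0.391×0.229 = 0.6145.
Under exogeneity, PAF = [P(Y=1) − p₀] / P(Y=1).
PAF = (0.6145 − 0.229) / 0.6145 ≈ 0.6273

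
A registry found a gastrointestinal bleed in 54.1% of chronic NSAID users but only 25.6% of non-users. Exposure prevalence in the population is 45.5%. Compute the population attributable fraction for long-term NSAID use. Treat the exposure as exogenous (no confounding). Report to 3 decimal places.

PAF ≈ 0.336

p₁ = 0.541, p₀ = 0.256.
Overall risk P(Y=1) = π·p₁ + (1−π)·p₀ = 0.455×0.541 + 0.545×0.256 = 0.38567.
Under exogeneity, PAF = [P(Y=1) − p₀] / P(Y=1).
PAF = (0.38567 − 0.256) / 0.38567 ≈ 0.3362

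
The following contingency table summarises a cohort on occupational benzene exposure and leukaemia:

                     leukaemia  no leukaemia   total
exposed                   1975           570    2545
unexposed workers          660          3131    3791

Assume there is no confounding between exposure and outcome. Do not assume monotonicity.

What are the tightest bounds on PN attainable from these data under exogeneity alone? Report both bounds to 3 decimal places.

p₁ = P(outcome | exposed) = 1975/2545 = 0.77603
p₀ = P(outcome | unexposed) = 660/3791 = 0.1741
Under exogeneity alone the bounds on PN are max{0,(p₁−p₀)/p₁} ≤ PN ≤ min{1,(1−p₀)/p₁}.
  lower = (p₁ − p₀)/p₁ = 0.60193 / 0.77603 ≈ 0.7757
  upper = min{1, (1 − p₀)/p₁} = 0.8259 / 0.77603 ≈ 1.0643 → capped at 1

0.776 ≤ PN ≤ 1.000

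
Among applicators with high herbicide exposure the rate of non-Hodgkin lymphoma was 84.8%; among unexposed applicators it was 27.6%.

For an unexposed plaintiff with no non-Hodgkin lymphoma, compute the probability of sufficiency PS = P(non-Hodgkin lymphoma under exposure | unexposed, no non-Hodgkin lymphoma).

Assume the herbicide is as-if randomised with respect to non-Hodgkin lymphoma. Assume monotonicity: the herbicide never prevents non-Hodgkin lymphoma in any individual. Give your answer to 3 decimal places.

p₁ = 0.848, p₀ = 0.276.
Under exogeneity and monotonicity, PS = (p₁ − p₀) / (1 − p₀).
PS = (0.848 − 0.276) / (1 − 0.276) = 0.572 / 0.724 ≈ 0.7901

PS ≈ 0.790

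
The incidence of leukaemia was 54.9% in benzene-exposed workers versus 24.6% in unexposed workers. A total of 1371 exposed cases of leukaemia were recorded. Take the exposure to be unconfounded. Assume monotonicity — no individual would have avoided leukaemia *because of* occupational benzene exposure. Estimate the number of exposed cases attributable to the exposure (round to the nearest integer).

p₁ = 0.549, p₀ = 0.246.
PN = (p₁ − p₀)/p₁ = (0.549 − 0.246) / 0.549 ≈ 0.55191.
Attributable cases ≈ PN × (exposed cases) = 0.55191 × 1371 ≈ 756.67.

about 757 cases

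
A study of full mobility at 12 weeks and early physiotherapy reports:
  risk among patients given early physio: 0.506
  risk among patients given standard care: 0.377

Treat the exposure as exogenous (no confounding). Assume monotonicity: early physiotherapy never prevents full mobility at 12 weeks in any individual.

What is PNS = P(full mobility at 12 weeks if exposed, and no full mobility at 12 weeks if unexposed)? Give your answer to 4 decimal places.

Let p₁ = 0.506, p₀ = 0.377.
Under exogeneity and monotonicity, PNS = p₁ − p₀.
PNS = 0.506 − 0.377 = 0.129

PNS ≈ 0.1290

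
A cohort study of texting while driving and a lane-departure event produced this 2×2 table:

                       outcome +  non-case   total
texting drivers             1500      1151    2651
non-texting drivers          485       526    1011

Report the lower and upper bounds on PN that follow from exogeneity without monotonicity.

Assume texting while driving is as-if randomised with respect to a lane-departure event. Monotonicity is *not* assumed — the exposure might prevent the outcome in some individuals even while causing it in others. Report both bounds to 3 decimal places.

0.152 ≤ PN ≤ 0.920

p₁ = P(outcome | exposed) = 1500/2651 = 0.56582
p₀ = P(outcome | unexposed) = 485/1011 = 0.47972
Under exogeneity alone the bounds on PN are max{0,(p₁−p₀)/p₁} ≤ PN ≤ min{1,(1−p₀)/p₁}.
  lower = (p₁ − p₀)/p₁ = 0.086101 / 0.56582 ≈ 0.1522
  upper = min{1, (1 − p₀)/p₁} = 0.52028 / 0.56582 ≈ 0.9195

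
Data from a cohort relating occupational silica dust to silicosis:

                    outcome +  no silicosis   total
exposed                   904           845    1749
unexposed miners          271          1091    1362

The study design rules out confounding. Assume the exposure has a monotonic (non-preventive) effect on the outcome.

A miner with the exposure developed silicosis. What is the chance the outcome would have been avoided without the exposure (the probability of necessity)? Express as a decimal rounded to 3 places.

PN ≈ 0.615

p₁ = P(outcome | exposed) = 904/1749 = 0.51687
p₀ = P(outcome | unexposed) = 271/1362 = 0.19897
Under exogeneity and monotonicity, PN = (p₁ − p₀)/p₁.
PN = (0.51687 − 0.19897) / 0.51687 ≈ 0.6150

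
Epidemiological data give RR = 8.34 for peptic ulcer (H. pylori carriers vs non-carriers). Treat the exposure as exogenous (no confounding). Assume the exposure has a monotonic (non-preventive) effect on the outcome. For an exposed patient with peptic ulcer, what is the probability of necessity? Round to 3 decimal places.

PN ≈ 0.880

Under exogeneity and monotonicity, PN = (RR − 1) / RR = 1 − 1/RR.
PN = (8.34 − 1) / 8.34 = 7.34 / 8.34 ≈ 0.8801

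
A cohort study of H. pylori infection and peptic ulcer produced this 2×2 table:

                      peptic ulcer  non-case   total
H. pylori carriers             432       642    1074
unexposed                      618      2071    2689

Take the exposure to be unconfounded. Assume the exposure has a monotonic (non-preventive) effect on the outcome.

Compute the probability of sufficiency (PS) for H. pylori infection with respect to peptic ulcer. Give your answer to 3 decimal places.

p₁ = P(outcome | exposed) = 432/1074 = 0.40223
p₀ = P(outcome | unexposed) = 618/2689 = 0.22983
Under exogeneity and monotonicity, PS = (p₁ − p₀) / (1 − p₀).
PS = (0.40223 − 0.22983) / (1 − 0.22983) = 0.17241 / 0.77017 ≈ 0.2239

PS ≈ 0.224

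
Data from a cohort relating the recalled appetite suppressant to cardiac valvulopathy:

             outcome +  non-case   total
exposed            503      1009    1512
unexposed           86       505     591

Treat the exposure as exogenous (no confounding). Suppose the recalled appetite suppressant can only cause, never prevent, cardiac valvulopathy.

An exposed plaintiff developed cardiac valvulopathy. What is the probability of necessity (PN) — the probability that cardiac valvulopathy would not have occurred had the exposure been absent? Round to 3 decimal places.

p₁ = P(outcome | exposed) = 503/1512 = 0.33267
p₀ = P(outcome | unexposed) = 86/591 = 0.14552
Under exogeneity and monotonicity, PN = (p₁ − p₀) / p₁.
PN = (0.33267 − 0.14552) / 0.33267 = 0.18716 / 0.33267 ≈ 0.5626

PN ≈ 0.563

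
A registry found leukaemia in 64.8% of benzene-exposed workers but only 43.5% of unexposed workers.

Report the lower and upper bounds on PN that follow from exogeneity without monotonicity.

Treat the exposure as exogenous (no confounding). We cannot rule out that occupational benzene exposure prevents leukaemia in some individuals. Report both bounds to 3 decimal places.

p₁ = 0.648, p₀ = 0.435.
Under exogeneity alone the bounds on PN are max{0,(p₁−p₀)/p₁} ≤ PN ≤ min{1,(1−p₀)/p₁}.
  lower = (p₁ − p₀)/p₁ = 0.213 / 0.648 ≈ 0.3287
  upper = min{1, (1 − p₀)/p₁} = 0.565 / 0.648 ≈ 0.8719

0.329 ≤ PN ≤ 0.872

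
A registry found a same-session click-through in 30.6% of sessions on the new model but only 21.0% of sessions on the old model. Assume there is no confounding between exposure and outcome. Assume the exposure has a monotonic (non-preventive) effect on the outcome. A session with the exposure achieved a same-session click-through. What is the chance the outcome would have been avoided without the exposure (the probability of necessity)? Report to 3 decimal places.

PN ≈ 0.314

p₁ = 0.306, p₀ = 0.21.
Under exogeneity and monotonicity, PN = (p₁ − p₀) / p₁.
PN = (0.306 − 0.21) / 0.306 = 0.096 / 0.306 ≈ 0.3137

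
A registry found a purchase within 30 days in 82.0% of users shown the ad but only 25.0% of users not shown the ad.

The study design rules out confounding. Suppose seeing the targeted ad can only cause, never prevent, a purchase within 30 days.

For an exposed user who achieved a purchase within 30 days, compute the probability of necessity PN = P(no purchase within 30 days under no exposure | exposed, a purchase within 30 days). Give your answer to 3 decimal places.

PN ≈ 0.695

p₁ = 0.82, p₀ = 0.25.
Under exogeneity and monotonicity, PN = (p₁ − p₀) / p₁.
PN = (0.82 − 0.25) / 0.82 = 0.57 / 0.82 ≈ 0.6951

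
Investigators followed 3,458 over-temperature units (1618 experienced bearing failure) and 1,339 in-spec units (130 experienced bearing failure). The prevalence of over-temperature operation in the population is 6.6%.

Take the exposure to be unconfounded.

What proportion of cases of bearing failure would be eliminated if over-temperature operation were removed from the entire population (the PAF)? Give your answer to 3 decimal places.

PAF ≈ 0.201

p₁ = P(outcome | exposed) = 1618/3458 = 0.4679
p₀ = P(outcome | unexposed) = 130/1339 = 0.097087
Overall risk P(Y=1) = π·p₁ + (1−π)·p₀ = 0.066×0.4679 + 0.934×0.097087 = 0.12156.
Under exogeneity, PAF = [P(Y=1) − p₀] / P(Y=1).
PAF = (0.12156 − 0.097087) / 0.12156 ≈ 0.2013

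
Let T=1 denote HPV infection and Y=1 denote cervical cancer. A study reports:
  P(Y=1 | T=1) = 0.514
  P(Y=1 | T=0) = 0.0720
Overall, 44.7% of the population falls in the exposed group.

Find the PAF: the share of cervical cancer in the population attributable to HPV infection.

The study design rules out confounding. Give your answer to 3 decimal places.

Let p₁ = 0.514, p₀ = 0.072.
Overall risk P(Y=1) = π·p₁ + (1−π)·p₀ = 0.447×0.514 + 0.553×0.072 = 0.26957.
Under exogeneity, PAF = [P(Y=1) − p₀] / P(Y=1).
PAF = (0.26957 − 0.072) / 0.26957 ≈ 0.7329

PAF ≈ 0.733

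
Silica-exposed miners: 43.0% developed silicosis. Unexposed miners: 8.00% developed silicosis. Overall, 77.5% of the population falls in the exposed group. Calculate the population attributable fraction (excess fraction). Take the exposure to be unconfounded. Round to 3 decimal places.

p₁ = 0.43, p₀ = 0.08.
Overall risk P(Y=1) = π·p₁ + (1−π)·p₀ = 0.775×0.43 + 0.225×0.08 = 0.35125.
Under exogeneity, PAF = [P(Y=1) − p₀] / P(Y=1).
PAF = (0.35125 − 0.08) / 0.35125 ≈ 0.7722

PAF ≈ 0.772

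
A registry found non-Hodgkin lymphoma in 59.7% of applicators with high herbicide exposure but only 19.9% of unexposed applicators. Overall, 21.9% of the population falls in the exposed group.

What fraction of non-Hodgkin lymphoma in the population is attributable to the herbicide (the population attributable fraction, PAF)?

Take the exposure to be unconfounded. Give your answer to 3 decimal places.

PAF ≈ 0.305

p₁ = 0.597, p₀ = 0.199.
Overall risk P(Y=1) = π·p₁ + (1−π)·p₀ = 0.219×0.597 + 0.781×0.199 = 0.28616.
Under exogeneity, PAF = [P(Y=1) − p₀] / P(Y=1).
PAF = (0.28616 − 0.199) / 0.28616 ≈ 0.3046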